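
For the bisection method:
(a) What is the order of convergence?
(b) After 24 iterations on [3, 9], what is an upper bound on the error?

(a) Bisection has linear (order 1) convergence; the error is halved each step.

(b) Error bound = (b-a)/2^n = (9 - 3)/2^{24}
    = 6/2^{24}

(a) 1 (linear); (b) error ≤ 3.58e-07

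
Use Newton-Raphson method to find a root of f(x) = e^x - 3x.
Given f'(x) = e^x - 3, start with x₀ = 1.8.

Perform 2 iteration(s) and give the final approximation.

f(x) = e^x - 3x
f'(x) = e^x - 3
x₀ = 1.8

Newton-Raphson formula: x_{n+1} = x_n - f(x_n)/f'(x_n)

Iteration 1:
  f(1.800000) = 0.649647
  f'(1.800000) = 3.049647
  x_1 = 1.800000 - 0.649647/3.049647 = 1.586976
Iteration 2:
  f(1.586976) = 0.128015
  f'(1.586976) = 1.888943
  x_2 = 1.586976 - 0.128015/1.888943 = 1.519206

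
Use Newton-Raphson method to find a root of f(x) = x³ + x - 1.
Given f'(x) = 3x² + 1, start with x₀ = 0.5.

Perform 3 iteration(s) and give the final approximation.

f(x) = x³ + x - 1
f'(x) = 3x² + 1
x₀ = 0.5

Newton-Raphson formula: x_{n+1} = x_n - f(x_n)/f'(x_n)

Iteration 1:
  f(0.500000) = -0.375000
  f'(0.500000) = 1.750000
  x_1 = 0.500000 - (-0.375000)/1.750000 = 0.714286
Iteration 2:
  f(0.714286) = 0.078717
  f'(0.714286) = 2.530612
  x_2 = 0.714286 - 0.078717/2.530612 = 0.683180
Iteration 3:
  f(0.683180) = 0.002043
  f'(0.683180) = 2.400204
  x_3 = 0.683180 - 0.002043/2.400204 = 0.682328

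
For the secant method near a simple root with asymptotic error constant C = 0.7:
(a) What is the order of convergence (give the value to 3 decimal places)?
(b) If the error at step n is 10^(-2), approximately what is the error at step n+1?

(a) Secant method has superlinear convergence with order φ = (1+√5)/2 ≈ 1.618.
    This means |e_{n+1}| ≈ C|e_n|^1.618.

(b) With |e_n| = 10^(-2) and C = 0.7:
    |e_{n+1}| ≈ 0.7 × (10^(-2))^1.618 = 0.7 × 10^(-3.24)

(a) ≈ 1.618 (golden ratio); (b) |e_{n+1}| ≈ 4.065e-04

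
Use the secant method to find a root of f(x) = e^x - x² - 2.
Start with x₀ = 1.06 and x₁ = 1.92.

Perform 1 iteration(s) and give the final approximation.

f(x) = e^x - x² - 2
x₀ = 1.06, x₁ = 1.92

Secant formula: x_{n+1} = x_n - f(x_n)(x_n - x_{n-1})/(f(x_n) - f(x_{n-1}))

Iteration 1:
  f(1.060000) = -0.237229
  f(1.920000) = 1.134558
  x_2 = 1.920000 - 1.134558×(1.920000 - 1.060000)/(1.134558 - (-0.237229))
       = 1.208723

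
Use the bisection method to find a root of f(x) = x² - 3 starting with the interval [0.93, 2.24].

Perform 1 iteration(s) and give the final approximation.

f(x) = x² - 3
Initial interval: [0.93, 2.24]

Iteration 1:
  c_1 = (0.930000 + 2.240000)/2 = 1.585000
  f(c_1) = f(1.585000) = -0.487775
  f(a) × f(c) ≥ 0, new interval: [1.585000, 2.240000]

After 1 iteration(s), the approximation is c_1 = 1.585000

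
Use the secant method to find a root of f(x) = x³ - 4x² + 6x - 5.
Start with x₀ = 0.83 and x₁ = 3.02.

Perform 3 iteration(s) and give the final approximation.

f(x) = x³ - 4x² + 6x - 5
x₀ = 0.83, x₁ = 3.02

Secant formula: x_{n+1} = x_n - f(x_n)(x_n - x_{n-1})/(f(x_n) - f(x_{n-1}))

Iteration 1:
  f(0.830000) = -2.203813
  f(3.020000) = 4.182008
  x_2 = 3.020000 - 4.182008×(3.020000 - 0.830000)/(4.182008 - (-2.203813))
       = 1.585792
Iteration 2:
  f(3.020000) = 4.182008
  f(1.585792) = -1.556345
  x_3 = 1.585792 - (-1.556345)×(1.585792 - 3.020000)/(-1.556345 - 4.182008)
       = 1.974775
Iteration 3:
  f(1.585792) = -1.556345
  f(1.974775) = -1.049194
  x_4 = 1.974775 - (-1.049194)×(1.974775 - 1.585792)/(-1.049194 - (-1.556345))
       = 2.779503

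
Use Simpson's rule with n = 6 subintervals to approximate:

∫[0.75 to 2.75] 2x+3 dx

f(x) = 2x+3
a = 0.75, b = 2.75, n = 6
h = (b - a)/n = 0.333333

Simpson's rule: (h/3)[f(x₀) + 4f(x₁) + 2f(x₂) + ... + f(xₙ)]

x_0 = 0.7500, f(x_0) = 4.500000, coefficient = 1
x_1 = 1.0833, f(x_1) = 5.166667, coefficient = 4
x_2 = 1.4167, f(x_2) = 5.833333, coefficient = 2
x_3 = 1.7500, f(x_3) = 6.500000, coefficient = 4
x_4 = 2.0833, f(x_4) = 7.166667, coefficient = 2
x_5 = 2.4167, f(x_5) = 7.833333, coefficient = 4
x_6 = 2.7500, f(x_6) = 8.500000, coefficient = 1

I ≈ (0.333333/3) × 117.000000 = 13.000000
Exact value: 13.000000
Error: 0.000000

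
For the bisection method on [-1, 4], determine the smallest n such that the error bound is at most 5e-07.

We need (b-a)/2^n ≤ 5e-07
(4 - (-1))/2^n ≤ 5e-07
5/2^n ≤ 5e-07
2^n ≥ 10000000
n ≥ log₂(10000000) = 23.25
n ≥ 24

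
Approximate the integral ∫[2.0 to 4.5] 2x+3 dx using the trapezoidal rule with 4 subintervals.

f(x) = 2x+3
a = 2.0, b = 4.5, n = 4
h = (b - a)/n = 0.625000

Trapezoidal rule: (h/2)[f(x₀) + 2f(x₁) + 2f(x₂) + ... + f(xₙ)]

x_0 = 2.0000, f(x_0) = 7.000000, coefficient = 1
x_1 = 2.6250, f(x_1) = 8.250000, coefficient = 2
x_2 = 3.2500, f(x_2) = 9.500000, coefficient = 2
x_3 = 3.8750, f(x_3) = 10.750000, coefficient = 2
x_4 = 4.5000, f(x_4) = 12.000000, coefficient = 1

I ≈ (0.625000/2) × 76.000000 = 23.750000
Exact value: 23.750000
Error: 0.000000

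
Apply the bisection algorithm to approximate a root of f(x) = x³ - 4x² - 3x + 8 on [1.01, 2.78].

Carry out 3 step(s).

f(x) = x³ - 4x² - 3x + 8
Initial interval: [1.01, 2.78]

Iteration 1:
  c_1 = (1.010000 + 2.780000)/2 = 1.895000
  f(c_1) = f(1.895000) = -5.244108
  f(a) × f(c) < 0, new interval: [1.010000, 1.895000]
Iteration 2:
  c_2 = (1.010000 + 1.895000)/2 = 1.452500
  f(c_2) = f(1.452500) = -1.732104
  f(a) × f(c) < 0, new interval: [1.010000, 1.452500]
Iteration 3:
  c_3 = (1.010000 + 1.452500)/2 = 1.231250
  f(c_3) = f(1.231250) = 0.108890
  f(a) × f(c) ≥ 0, new interval: [1.231250, 1.452500]

After 3 iteration(s), the approximation is c_3 = 1.231250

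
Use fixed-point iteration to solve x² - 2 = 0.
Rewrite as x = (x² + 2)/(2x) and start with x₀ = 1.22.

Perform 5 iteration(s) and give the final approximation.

Equation: x² - 2 = 0
Fixed-point form: x = (x² + 2)/(2x)
x₀ = 1.22

x_1 = g(1.220000) = 1.429672
x_2 = g(1.429672) = 1.414297
x_3 = g(1.414297) = 1.414214
x_4 = g(1.414214) = 1.414214
x_5 = g(1.414214) = 1.414214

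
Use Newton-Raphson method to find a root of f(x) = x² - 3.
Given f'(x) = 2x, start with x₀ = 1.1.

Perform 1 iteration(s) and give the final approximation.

f(x) = x² - 3
f'(x) = 2x
x₀ = 1.1

Newton-Raphson formula: x_{n+1} = x_n - f(x_n)/f'(x_n)

Iteration 1:
  f(1.100000) = -1.790000
  f'(1.100000) = 2.200000
  x_1 = 1.100000 - (-1.790000)/2.200000 = 1.913636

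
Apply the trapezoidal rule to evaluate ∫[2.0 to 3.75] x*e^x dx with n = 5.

f(x) = x*e^x
a = 2.0, b = 3.75, n = 5
h = (b - a)/n = 0.350000

Trapezoidal rule: (h/2)[f(x₀) + 2f(x₁) + 2f(x₂) + ... + f(xₙ)]

x_0 = 2.0000, f(x_0) = 14.778112, coefficient = 1
x_1 = 2.3500, f(x_1) = 24.641089, coefficient = 2
x_2 = 2.7000, f(x_2) = 40.175276, coefficient = 2
x_3 = 3.0500, f(x_3) = 64.401800, coefficient = 2
x_4 = 3.4000, f(x_4) = 101.877940, coefficient = 2
x_5 = 3.7500, f(x_5) = 159.454058, coefficient = 1

I ≈ (0.350000/2) × 636.424380 = 111.374267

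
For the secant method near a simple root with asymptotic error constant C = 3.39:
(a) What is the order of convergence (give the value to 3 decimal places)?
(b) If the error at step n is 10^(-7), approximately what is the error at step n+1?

(a) Secant method has superlinear convergence with order φ = (1+√5)/2 ≈ 1.618.
    This means |e_{n+1}| ≈ C|e_n|^1.618.

(b) With |e_n| = 10^(-7) and C = 3.39:
    |e_{n+1}| ≈ 3.39 × (10^(-7))^1.618 = 3.39 × 10^(-11.33)

(a) ≈ 1.618 (golden ratio); (b) |e_{n+1}| ≈ 1.599e-11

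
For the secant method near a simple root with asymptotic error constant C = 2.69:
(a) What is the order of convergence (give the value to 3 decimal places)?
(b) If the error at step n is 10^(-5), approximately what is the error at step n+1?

(a) Secant method has superlinear convergence with order φ = (1+√5)/2 ≈ 1.618.
    This means |e_{n+1}| ≈ C|e_n|^1.618.

(b) With |e_n| = 10^(-5) and C = 2.69:
    |e_{n+1}| ≈ 2.69 × (10^(-5))^1.618 = 2.69 × 10^(-8.09)

(a) ≈ 1.618 (golden ratio); (b) |e_{n+1}| ≈ 2.186e-08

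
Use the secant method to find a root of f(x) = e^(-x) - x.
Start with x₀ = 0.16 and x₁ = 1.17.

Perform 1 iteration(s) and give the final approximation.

f(x) = e^(-x) - x
x₀ = 0.16, x₁ = 1.17

Secant formula: x_{n+1} = x_n - f(x_n)(x_n - x_{n-1})/(f(x_n) - f(x_{n-1}))

Iteration 1:
  f(0.160000) = 0.692144
  f(1.170000) = -0.859633
  x_2 = 1.170000 - (-0.859633)×(1.170000 - 0.160000)/(-0.859633 - 0.692144)
       = 0.610493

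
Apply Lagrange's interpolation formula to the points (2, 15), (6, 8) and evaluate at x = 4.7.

Lagrange interpolation formula:
P(x) = Σ yᵢ × Lᵢ(x)
where Lᵢ(x) = Π_{j≠i} (x - xⱼ)/(xᵢ - xⱼ)

L_0(4.7) = (4.7 - 6)/(2 - 6) = 0.325000
L_1(4.7) = (4.7 - 2)/(6 - 2) = 0.675000

P(4.7) = 15×L_0(4.7) + 8×L_1(4.7)
P(4.7) = 10.275000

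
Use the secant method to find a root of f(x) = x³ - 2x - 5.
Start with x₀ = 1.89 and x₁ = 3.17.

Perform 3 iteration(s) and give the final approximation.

f(x) = x³ - 2x - 5
x₀ = 1.89, x₁ = 3.17

Secant formula: x_{n+1} = x_n - f(x_n)(x_n - x_{n-1})/(f(x_n) - f(x_{n-1}))

Iteration 1:
  f(1.890000) = -2.028731
  f(3.170000) = 20.515013
  x_2 = 3.170000 - 20.515013×(3.170000 - 1.890000)/(20.515013 - (-2.028731))
       = 2.005188
Iteration 2:
  f(3.170000) = 20.515013
  f(2.005188) = -0.947955
  x_3 = 2.005188 - (-0.947955)×(2.005188 - 3.170000)/(-0.947955 - 20.515013)
       = 2.056635
Iteration 3:
  f(2.005188) = -0.947955
  f(2.056635) = -0.414228
  x_4 = 2.056635 - (-0.414228)×(2.056635 - 2.005188)/(-0.414228 - (-0.947955))
       = 2.096562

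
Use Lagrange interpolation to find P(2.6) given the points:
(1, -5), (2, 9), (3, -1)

Lagrange interpolation formula:
P(x) = Σ yᵢ × Lᵢ(x)
where Lᵢ(x) = Π_{j≠i} (x - xⱼ)/(xᵢ - xⱼ)

L_0(2.6) = (2.6 - 2)/(1 - 2) × (2.6 - 3)/(1 - 3) = -0.120000
L_1(2.6) = (2.6 - 1)/(2 - 1) × (2.6 - 3)/(2 - 3) = 0.640000
L_2(2.6) = (2.6 - 1)/(3 - 1) × (2.6 - 2)/(3 - 2) = 0.480000

P(2.6) = (-5)×L_0(2.6) + 9×L_1(2.6) + (-1)×L_2(2.6)
P(2.6) = 5.880000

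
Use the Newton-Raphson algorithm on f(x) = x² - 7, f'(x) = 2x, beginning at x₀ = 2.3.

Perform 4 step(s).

f(x) = x² - 7
f'(x) = 2x
x₀ = 2.3

Newton-Raphson formula: x_{n+1} = x_n - f(x_n)/f'(x_n)

Iteration 1:
  f(2.300000) = -1.710000
  f'(2.300000) = 4.600000
  x_1 = 2.300000 - (-1.710000)/4.600000 = 2.671739
Iteration 2:
  f(2.671739) = 0.138190
  f'(2.671739) = 5.343478
  x_2 = 2.671739 - 0.138190/5.343478 = 2.645878
Iteration 3:
  f(2.645878) = 0.000669
  f'(2.645878) = 5.291755
  x_3 = 2.645878 - 0.000669/5.291755 = 2.645751
Iteration 4:
  f(2.645751) = 0.000000
  f'(2.645751) = 5.291503
  x_4 = 2.645751 - 0.000000/5.291503 = 2.645751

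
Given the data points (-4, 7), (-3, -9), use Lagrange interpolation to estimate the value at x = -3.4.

Lagrange interpolation formula:
P(x) = Σ yᵢ × Lᵢ(x)
where Lᵢ(x) = Π_{j≠i} (x - xⱼ)/(xᵢ - xⱼ)

L_0(-3.4) = (-3.4 - (-3))/(-4 - (-3)) = 0.400000
L_1(-3.4) = (-3.4 - (-4))/(-3 - (-4)) = 0.600000

P(-3.4) = 7×L_0(-3.4) + (-9)×L_1(-3.4)
P(-3.4) = -2.600000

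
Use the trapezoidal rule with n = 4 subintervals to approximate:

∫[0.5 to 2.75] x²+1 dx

f(x) = x²+1
a = 0.5, b = 2.75, n = 4
h = (b - a)/n = 0.562500

Trapezoidal rule: (h/2)[f(x₀) + 2f(x₁) + 2f(x₂) + ... + f(xₙ)]

x_0 = 0.5000, f(x_0) = 1.250000, coefficient = 1
x_1 = 1.0625, f(x_1) = 2.128906, coefficient = 2
x_2 = 1.6250, f(x_2) = 3.640625, coefficient = 2
x_3 = 2.1875, f(x_3) = 5.785156, coefficient = 2
x_4 = 2.7500, f(x_4) = 8.562500, coefficient = 1

I ≈ (0.562500/2) × 32.921875 = 9.259277
Exact value: 9.140625
Error: 0.118652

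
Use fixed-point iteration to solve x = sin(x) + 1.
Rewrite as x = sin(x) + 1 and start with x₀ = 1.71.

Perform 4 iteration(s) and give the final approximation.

Equation: x = sin(x) + 1
Fixed-point form: x = sin(x) + 1
x₀ = 1.71

x_1 = g(1.710000) = 1.990327
x_2 = g(1.990327) = 1.913280
x_3 = g(1.913280) = 1.941923
x_4 = g(1.941923) = 1.931919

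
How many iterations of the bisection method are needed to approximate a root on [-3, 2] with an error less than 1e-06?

We need (b-a)/2^n ≤ 1e-06
(2 - (-3))/2^n ≤ 1e-06
5/2^n ≤ 1e-06
2^n ≥ 5000000
n ≥ log₂(5000000) = 22.25
n ≥ 23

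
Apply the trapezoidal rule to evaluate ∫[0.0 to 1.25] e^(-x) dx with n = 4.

f(x) = e^(-x)
a = 0.0, b = 1.25, n = 4
h = (b - a)/n = 0.312500

Trapezoidal rule: (h/2)[f(x₀) + 2f(x₁) + 2f(x₂) + ... + f(xₙ)]

x_0 = 0.0000, f(x_0) = 1.000000, coefficient = 1
x_1 = 0.3125, f(x_1) = 0.731616, coefficient = 2
x_2 = 0.6250, f(x_2) = 0.535261, coefficient = 2
x_3 = 0.9375, f(x_3) = 0.391606, coefficient = 2
x_4 = 1.2500, f(x_4) = 0.286505, coefficient = 1

I ≈ (0.312500/2) × 4.603470 = 0.719292
Exact value: 0.713495
Error: 0.005797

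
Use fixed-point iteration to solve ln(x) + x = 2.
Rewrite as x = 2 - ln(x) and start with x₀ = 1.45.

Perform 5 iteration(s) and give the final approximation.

Equation: ln(x) + x = 2
Fixed-point form: x = 2 - ln(x)
x₀ = 1.45

x_1 = g(1.450000) = 1.628436
x_2 = g(1.628436) = 1.512380
x_3 = g(1.512380) = 1.586316
x_4 = g(1.586316) = 1.538586
x_5 = g(1.538586) = 1.569136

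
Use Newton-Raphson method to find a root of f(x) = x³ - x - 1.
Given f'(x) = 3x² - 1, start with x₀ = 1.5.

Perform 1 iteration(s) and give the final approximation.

f(x) = x³ - x - 1
f'(x) = 3x² - 1
x₀ = 1.5

Newton-Raphson formula: x_{n+1} = x_n - f(x_n)/f'(x_n)

Iteration 1:
  f(1.500000) = 0.875000
  f'(1.500000) = 5.750000
  x_1 = 1.500000 - 0.875000/5.750000 = 1.347826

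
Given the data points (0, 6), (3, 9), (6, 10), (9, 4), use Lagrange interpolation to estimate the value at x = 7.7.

Lagrange interpolation formula:
P(x) = Σ yᵢ × Lᵢ(x)
where Lᵢ(x) = Π_{j≠i} (x - xⱼ)/(xᵢ - xⱼ)

L_0(7.7) = (7.7 - 3)/(0 - 3) × (7.7 - 6)/(0 - 6) × (7.7 - 9)/(0 - 9) = 0.064117
L_1(7.7) = (7.7 - 0)/(3 - 0) × (7.7 - 6)/(3 - 6) × (7.7 - 9)/(3 - 9) = -0.315130
L_2(7.7) = (7.7 - 0)/(6 - 0) × (7.7 - 3)/(6 - 3) × (7.7 - 9)/(6 - 9) = 0.871241
L_3(7.7) = (7.7 - 0)/(9 - 0) × (7.7 - 3)/(9 - 3) × (7.7 - 6)/(9 - 6) = 0.379772

P(7.7) = 6×L_0(7.7) + 9×L_1(7.7) + 10×L_2(7.7) + 4×L_3(7.7)
P(7.7) = 7.780031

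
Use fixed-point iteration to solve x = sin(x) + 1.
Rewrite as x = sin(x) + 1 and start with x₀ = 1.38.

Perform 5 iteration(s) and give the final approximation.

Equation: x = sin(x) + 1
Fixed-point form: x = sin(x) + 1
x₀ = 1.38

x_1 = g(1.380000) = 1.981854
x_2 = g(1.981854) = 1.916699
x_3 = g(1.916699) = 1.940770
x_4 = g(1.940770) = 1.932337
x_5 = g(1.932337) = 1.935353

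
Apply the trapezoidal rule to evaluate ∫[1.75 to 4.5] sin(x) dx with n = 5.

f(x) = sin(x)
a = 1.75, b = 4.5, n = 5
h = (b - a)/n = 0.550000

Trapezoidal rule: (h/2)[f(x₀) + 2f(x₁) + 2f(x₂) + ... + f(xₙ)]

x_0 = 1.7500, f(x_0) = 0.983986, coefficient = 1
x_1 = 2.3000, f(x_1) = 0.745705, coefficient = 2
x_2 = 2.8500, f(x_2) = 0.287478, coefficient = 2
x_3 = 3.4000, f(x_3) = -0.255541, coefficient = 2
x_4 = 3.9500, f(x_4) = -0.723188, coefficient = 2
x_5 = 4.5000, f(x_5) = -0.977530, coefficient = 1

I ≈ (0.550000/2) × 0.115364 = 0.031725
Exact value: 0.032550
Error: 0.000825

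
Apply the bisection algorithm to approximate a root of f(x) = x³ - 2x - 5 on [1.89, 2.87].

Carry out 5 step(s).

f(x) = x³ - 2x - 5
Initial interval: [1.89, 2.87]

Iteration 1:
  c_1 = (1.890000 + 2.870000)/2 = 2.380000
  f(c_1) = f(2.380000) = 3.721272
  f(a) × f(c) < 0, new interval: [1.890000, 2.380000]
Iteration 2:
  c_2 = (1.890000 + 2.380000)/2 = 2.135000
  f(c_2) = f(2.135000) = 0.461810
  f(a) × f(c) < 0, new interval: [1.890000, 2.135000]
Iteration 3:
  c_3 = (1.890000 + 2.135000)/2 = 2.012500
  f(c_3) = f(2.012500) = -0.874061
  f(a) × f(c) ≥ 0, new interval: [2.012500, 2.135000]
Iteration 4:
  c_4 = (2.012500 + 2.135000)/2 = 2.073750
  f(c_4) = f(2.073750) = -0.229464
  f(a) × f(c) ≥ 0, new interval: [2.073750, 2.135000]
Iteration 5:
  c_5 = (2.073750 + 2.135000)/2 = 2.104375
  f(c_5) = f(2.104375) = 0.110252
  f(a) × f(c) < 0, new interval: [2.073750, 2.104375]

After 5 iteration(s), the approximation is c_5 = 2.104375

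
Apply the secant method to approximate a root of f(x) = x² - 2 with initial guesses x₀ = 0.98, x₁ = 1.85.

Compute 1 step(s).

f(x) = x² - 2
x₀ = 0.98, x₁ = 1.85

Secant formula: x_{n+1} = x_n - f(x_n)(x_n - x_{n-1})/(f(x_n) - f(x_{n-1}))

Iteration 1:
  f(0.980000) = -1.039600
  f(1.850000) = 1.422500
  x_2 = 1.850000 - 1.422500×(1.850000 - 0.980000)/(1.422500 - (-1.039600))
       = 1.347350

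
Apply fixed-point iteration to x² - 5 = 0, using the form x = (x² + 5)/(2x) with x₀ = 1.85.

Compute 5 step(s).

Equation: x² - 5 = 0
Fixed-point form: x = (x² + 5)/(2x)
x₀ = 1.85

x_1 = g(1.850000) = 2.276351
x_2 = g(2.276351) = 2.236424
x_3 = g(2.236424) = 2.236068
x_4 = g(2.236068) = 2.236068
x_5 = g(2.236068) = 2.236068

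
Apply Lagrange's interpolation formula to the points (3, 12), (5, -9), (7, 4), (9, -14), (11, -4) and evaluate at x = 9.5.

Lagrange interpolation formula:
P(x) = Σ yᵢ × Lᵢ(x)
where Lᵢ(x) = Π_{j≠i} (x - xⱼ)/(xᵢ - xⱼ)

L_0(9.5) = (9.5 - 5)/(3 - 5) × (9.5 - 7)/(3 - 7) × (9.5 - 9)/(3 - 9) × (9.5 - 11)/(3 - 11) = -0.021973
L_1(9.5) = (9.5 - 3)/(5 - 3) × (9.5 - 7)/(5 - 7) × (9.5 - 9)/(5 - 9) × (9.5 - 11)/(5 - 11) = 0.126953
L_2(9.5) = (9.5 - 3)/(7 - 3) × (9.5 - 5)/(7 - 5) × (9.5 - 9)/(7 - 9) × (9.5 - 11)/(7 - 11) = -0.342773
L_3(9.5) = (9.5 - 3)/(9 - 3) × (9.5 - 5)/(9 - 5) × (9.5 - 7)/(9 - 7) × (9.5 - 11)/(9 - 11) = 1.142578
L_4(9.5) = (9.5 - 3)/(11 - 3) × (9.5 - 5)/(11 - 5) × (9.5 - 7)/(11 - 7) × (9.5 - 9)/(11 - 9) = 0.095215

P(9.5) = 12×L_0(9.5) + (-9)×L_1(9.5) + 4×L_2(9.5) + (-14)×L_3(9.5) + (-4)×L_4(9.5)
P(9.5) = -19.154297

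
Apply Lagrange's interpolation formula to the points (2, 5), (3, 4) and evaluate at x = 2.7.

Lagrange interpolation formula:
P(x) = Σ yᵢ × Lᵢ(x)
where Lᵢ(x) = Π_{j≠i} (x - xⱼ)/(xᵢ - xⱼ)

L_0(2.7) = (2.7 - 3)/(2 - 3) = 0.300000
L_1(2.7) = (2.7 - 2)/(3 - 2) = 0.700000

P(2.7) = 5×L_0(2.7) + 4×L_1(2.7)
P(2.7) = 4.300000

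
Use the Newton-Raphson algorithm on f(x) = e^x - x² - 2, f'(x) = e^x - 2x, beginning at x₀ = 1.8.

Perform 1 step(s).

f(x) = e^x - x² - 2
f'(x) = e^x - 2x
x₀ = 1.8

Newton-Raphson formula: x_{n+1} = x_n - f(x_n)/f'(x_n)

Iteration 1:
  f(1.800000) = 0.809647
  f'(1.800000) = 2.449647
  x_1 = 1.800000 - 0.809647/2.449647 = 1.469484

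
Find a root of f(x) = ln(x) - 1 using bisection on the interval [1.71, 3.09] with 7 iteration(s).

f(x) = ln(x) - 1
Initial interval: [1.71, 3.09]

Iteration 1:
  c_1 = (1.710000 + 3.090000)/2 = 2.400000
  f(c_1) = f(2.400000) = -0.124531
  f(a) × f(c) ≥ 0, new interval: [2.400000, 3.090000]
Iteration 2:
  c_2 = (2.400000 + 3.090000)/2 = 2.745000
  f(c_2) = f(2.745000) = 0.009781
  f(a) × f(c) < 0, new interval: [2.400000, 2.745000]
Iteration 3:
  c_3 = (2.400000 + 2.745000)/2 = 2.572500
  f(c_3) = f(2.572500) = -0.055122
  f(a) × f(c) ≥ 0, new interval: [2.572500, 2.745000]
Iteration 4:
  c_4 = (2.572500 + 2.745000)/2 = 2.658750
  f(c_4) = f(2.658750) = -0.022144
  f(a) × f(c) ≥ 0, new interval: [2.658750, 2.745000]
Iteration 5:
  c_5 = (2.658750 + 2.745000)/2 = 2.701875
  f(c_5) = f(2.701875) = -0.006054
  f(a) × f(c) ≥ 0, new interval: [2.701875, 2.745000]
Iteration 6:
  c_6 = (2.701875 + 2.745000)/2 = 2.723438
  f(c_6) = f(2.723438) = 0.001895
  f(a) × f(c) < 0, new interval: [2.701875, 2.723438]
Iteration 7:
  c_7 = (2.701875 + 2.723438)/2 = 2.712656
  f(c_7) = f(2.712656) = -0.002072
  f(a) × f(c) ≥ 0, new interval: [2.712656, 2.723438]

After 7 iteration(s), the approximation is c_7 = 2.712656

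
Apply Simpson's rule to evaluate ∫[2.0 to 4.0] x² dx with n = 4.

f(x) = x²
a = 2.0, b = 4.0, n = 4
h = (b - a)/n = 0.500000

Simpson's rule: (h/3)[f(x₀) + 4f(x₁) + 2f(x₂) + ... + f(xₙ)]

x_0 = 2.0000, f(x_0) = 4.000000, coefficient = 1
x_1 = 2.5000, f(x_1) = 6.250000, coefficient = 4
x_2 = 3.0000, f(x_2) = 9.000000, coefficient = 2
x_3 = 3.5000, f(x_3) = 12.250000, coefficient = 4
x_4 = 4.0000, f(x_4) = 16.000000, coefficient = 1

I ≈ (0.500000/3) × 112.000000 = 18.666667
Exact value: 18.666667
Error: 0.000000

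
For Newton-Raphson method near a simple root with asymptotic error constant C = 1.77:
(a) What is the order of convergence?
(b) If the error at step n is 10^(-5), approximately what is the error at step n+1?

(a) Newton-Raphson has quadratic (order 2) convergence near simple roots.
    This means |e_{n+1}| ≈ C|e_n|².

(b) With |e_n| = 10^(-5) and C = 1.77:
    |e_{n+1}| ≈ 1.77 × (10^(-5))² = 1.77 × 10^(-10)

(a) 2 (quadratic); (b) |e_{n+1}| ≈ 1.770e-10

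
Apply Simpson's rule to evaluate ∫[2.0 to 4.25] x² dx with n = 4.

f(x) = x²
a = 2.0, b = 4.25, n = 4
h = (b - a)/n = 0.562500

Simpson's rule: (h/3)[f(x₀) + 4f(x₁) + 2f(x₂) + ... + f(xₙ)]

x_0 = 2.0000, f(x_0) = 4.000000, coefficient = 1
x_1 = 2.5625, f(x_1) = 6.566406, coefficient = 4
x_2 = 3.1250, f(x_2) = 9.765625, coefficient = 2
x_3 = 3.6875, f(x_3) = 13.597656, coefficient = 4
x_4 = 4.2500, f(x_4) = 18.062500, coefficient = 1

I ≈ (0.562500/3) × 122.250000 = 22.921875
Exact value: 22.921875
Error: 0.000000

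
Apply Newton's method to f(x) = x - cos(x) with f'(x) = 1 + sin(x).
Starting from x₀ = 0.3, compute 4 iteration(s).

f(x) = x - cos(x)
f'(x) = 1 + sin(x)
x₀ = 0.3

Newton-Raphson formula: x_{n+1} = x_n - f(x_n)/f'(x_n)

Iteration 1:
  f(0.300000) = -0.655336
  f'(0.300000) = 1.295520
  x_1 = 0.300000 - (-0.655336)/1.295520 = 0.805848
Iteration 2:
  f(0.805848) = 0.113349
  f'(0.805848) = 1.721418
  x_2 = 0.805848 - 0.113349/1.721418 = 0.740002
Iteration 3:
  f(0.740002) = 0.001535
  f'(0.740002) = 1.674289
  x_3 = 0.740002 - 0.001535/1.674289 = 0.739085
Iteration 4:
  f(0.739085) = 0.000000
  f'(0.739085) = 1.673612
  x_4 = 0.739085 - 0.000000/1.673612 = 0.739085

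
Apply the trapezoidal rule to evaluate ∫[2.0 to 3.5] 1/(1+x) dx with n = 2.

f(x) = 1/(1+x)
a = 2.0, b = 3.5, n = 2
h = (b - a)/n = 0.750000

Trapezoidal rule: (h/2)[f(x₀) + 2f(x₁) + 2f(x₂) + ... + f(xₙ)]

x_0 = 2.0000, f(x_0) = 0.333333, coefficient = 1
x_1 = 2.7500, f(x_1) = 0.266667, coefficient = 2
x_2 = 3.5000, f(x_2) = 0.222222, coefficient = 1

I ≈ (0.750000/2) × 1.088889 = 0.408333
Exact value: 0.405465
Error: 0.002868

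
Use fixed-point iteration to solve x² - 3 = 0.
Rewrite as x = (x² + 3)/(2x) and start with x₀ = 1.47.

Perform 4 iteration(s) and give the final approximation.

Equation: x² - 3 = 0
Fixed-point form: x = (x² + 3)/(2x)
x₀ = 1.47

x_1 = g(1.470000) = 1.755408
x_2 = g(1.755408) = 1.732206
x_3 = g(1.732206) = 1.732051
x_4 = g(1.732051) = 1.732051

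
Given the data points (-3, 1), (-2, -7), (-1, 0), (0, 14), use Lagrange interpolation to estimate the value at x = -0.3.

Lagrange interpolation formula:
P(x) = Σ yᵢ × Lᵢ(x)
where Lᵢ(x) = Π_{j≠i} (x - xⱼ)/(xᵢ - xⱼ)

L_0(-0.3) = (-0.3 - (-2))/(-3 - (-2)) × (-0.3 - (-1))/(-3 - (-1)) × (-0.3 - 0)/(-3 - 0) = 0.059500
L_1(-0.3) = (-0.3 - (-3))/(-2 - (-3)) × (-0.3 - (-1))/(-2 - (-1)) × (-0.3 - 0)/(-2 - 0) = -0.283500
L_2(-0.3) = (-0.3 - (-3))/(-1 - (-3)) × (-0.3 - (-2))/(-1 - (-2)) × (-0.3 - 0)/(-1 - 0) = 0.688500
L_3(-0.3) = (-0.3 - (-3))/(0 - (-3)) × (-0.3 - (-2))/(0 - (-2)) × (-0.3 - (-1))/(0 - (-1)) = 0.535500

P(-0.3) = 1×L_0(-0.3) + (-7)×L_1(-0.3) + 0×L_2(-0.3) + 14×L_3(-0.3)
P(-0.3) = 9.541000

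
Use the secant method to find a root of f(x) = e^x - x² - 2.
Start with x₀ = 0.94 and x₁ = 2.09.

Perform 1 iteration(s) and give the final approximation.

f(x) = e^x - x² - 2
x₀ = 0.94, x₁ = 2.09

Secant formula: x_{n+1} = x_n - f(x_n)(x_n - x_{n-1})/(f(x_n) - f(x_{n-1}))

Iteration 1:
  f(0.940000) = -0.323619
  f(2.090000) = 1.716815
  x_2 = 2.090000 - 1.716815×(2.090000 - 0.940000)/(1.716815 - (-0.323619))
       = 1.122393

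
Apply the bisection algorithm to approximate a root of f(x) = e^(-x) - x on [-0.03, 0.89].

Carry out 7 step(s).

f(x) = e^(-x) - x
Initial interval: [-0.03, 0.89]

Iteration 1:
  c_1 = (-0.030000 + 0.890000)/2 = 0.430000
  f(c_1) = f(0.430000) = 0.220509
  f(a) × f(c) ≥ 0, new interval: [0.430000, 0.890000]
Iteration 2:
  c_2 = (0.430000 + 0.890000)/2 = 0.660000
  f(c_2) = f(0.660000) = -0.143149
  f(a) × f(c) < 0, new interval: [0.430000, 0.660000]
Iteration 3:
  c_3 = (0.430000 + 0.660000)/2 = 0.545000
  f(c_3) = f(0.545000) = 0.034842
  f(a) × f(c) ≥ 0, new interval: [0.545000, 0.660000]
Iteration 4:
  c_4 = (0.545000 + 0.660000)/2 = 0.602500
  f(c_4) = f(0.602500) = -0.055059
  f(a) × f(c) < 0, new interval: [0.545000, 0.602500]
Iteration 5:
  c_5 = (0.545000 + 0.602500)/2 = 0.573750
  f(c_5) = f(0.573750) = -0.010341
  f(a) × f(c) < 0, new interval: [0.545000, 0.573750]
Iteration 6:
  c_6 = (0.545000 + 0.573750)/2 = 0.559375
  f(c_6) = f(0.559375) = 0.012191
  f(a) × f(c) ≥ 0, new interval: [0.559375, 0.573750]
Iteration 7:
  c_7 = (0.559375 + 0.573750)/2 = 0.566562
  f(c_7) = f(0.566562) = 0.000910
  f(a) × f(c) ≥ 0, new interval: [0.566562, 0.573750]

After 7 iteration(s), the approximation is c_7 = 0.566562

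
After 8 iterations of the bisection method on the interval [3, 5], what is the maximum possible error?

Bisection error bound: |error| ≤ (b-a)/2^n
|error| ≤ (5 - 3)/2^8 = 2/2^8
|error| ≤ 0.0078125000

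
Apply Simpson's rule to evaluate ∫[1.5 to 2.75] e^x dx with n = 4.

f(x) = e^x
a = 1.5, b = 2.75, n = 4
h = (b - a)/n = 0.312500

Simpson's rule: (h/3)[f(x₀) + 4f(x₁) + 2f(x₂) + ... + f(xₙ)]

x_0 = 1.5000, f(x_0) = 4.481689, coefficient = 1
x_1 = 1.8125, f(x_1) = 6.125743, coefficient = 4
x_2 = 2.1250, f(x_2) = 8.372897, coefficient = 2
x_3 = 2.4375, f(x_3) = 11.444394, coefficient = 4
x_4 = 2.7500, f(x_4) = 15.642632, coefficient = 1

I ≈ (0.312500/3) × 107.150662 = 11.161527
Exact value: 11.160943
Error: 0.000585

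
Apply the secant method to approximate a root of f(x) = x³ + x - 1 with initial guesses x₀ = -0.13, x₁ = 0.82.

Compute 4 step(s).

f(x) = x³ + x - 1
x₀ = -0.13, x₁ = 0.82

Secant formula: x_{n+1} = x_n - f(x_n)(x_n - x_{n-1})/(f(x_n) - f(x_{n-1}))

Iteration 1:
  f(-0.130000) = -1.132197
  f(0.820000) = 0.371368
  x_2 = 0.820000 - 0.371368×(0.820000 - (-0.130000))/(0.371368 - (-1.132197))
       = 0.585358
Iteration 2:
  f(0.820000) = 0.371368
  f(0.585358) = -0.214073
  x_3 = 0.585358 - (-0.214073)×(0.585358 - 0.820000)/(-0.214073 - 0.371368)
       = 0.671157
Iteration 3:
  f(0.585358) = -0.214073
  f(0.671157) = -0.026518
  x_4 = 0.671157 - (-0.026518)×(0.671157 - 0.585358)/(-0.026518 - (-0.214073))
       = 0.683289
Iteration 4:
  f(0.671157) = -0.026518
  f(0.683289) = 0.002305
  x_5 = 0.683289 - 0.002305×(0.683289 - 0.671157)/(0.002305 - (-0.026518))
       = 0.682319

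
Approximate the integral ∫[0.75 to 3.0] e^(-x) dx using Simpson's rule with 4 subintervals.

f(x) = e^(-x)
a = 0.75, b = 3.0, n = 4
h = (b - a)/n = 0.562500

Simpson's rule: (h/3)[f(x₀) + 4f(x₁) + 2f(x₂) + ... + f(xₙ)]

x_0 = 0.7500, f(x_0) = 0.472367, coefficient = 1
x_1 = 1.3125, f(x_1) = 0.269146, coefficient = 4
x_2 = 1.8750, f(x_2) = 0.153355, coefficient = 2
x_3 = 2.4375, f(x_3) = 0.087379, coefficient = 4
x_4 = 3.0000, f(x_4) = 0.049787, coefficient = 1

I ≈ (0.562500/3) × 2.254965 = 0.422806
Exact value: 0.422579
Error: 0.000226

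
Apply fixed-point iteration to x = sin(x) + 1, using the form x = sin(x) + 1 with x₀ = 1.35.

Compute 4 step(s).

Equation: x = sin(x) + 1
Fixed-point form: x = sin(x) + 1
x₀ = 1.35

x_1 = g(1.350000) = 1.975723
x_2 = g(1.975723) = 1.919131
x_3 = g(1.919131) = 1.939942
x_4 = g(1.939942) = 1.932636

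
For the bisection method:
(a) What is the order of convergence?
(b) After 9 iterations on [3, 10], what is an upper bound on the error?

(a) Bisection has linear (order 1) convergence; the error is halved each step.

(b) Error bound = (b-a)/2^n = (10 - 3)/2^{9}
    = 7/2^{9}

(a) 1 (linear); (b) error ≤ 1.37e-02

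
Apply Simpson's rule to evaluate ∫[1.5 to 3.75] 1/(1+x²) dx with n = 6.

f(x) = 1/(1+x²)
a = 1.5, b = 3.75, n = 6
h = (b - a)/n = 0.375000

Simpson's rule: (h/3)[f(x₀) + 4f(x₁) + 2f(x₂) + ... + f(xₙ)]

x_0 = 1.5000, f(x_0) = 0.307692, coefficient = 1
x_1 = 1.8750, f(x_1) = 0.221453, coefficient = 4
x_2 = 2.2500, f(x_2) = 0.164948, coefficient = 2
x_3 = 2.6250, f(x_3) = 0.126733, coefficient = 4
x_4 = 3.0000, f(x_4) = 0.100000, coefficient = 2
x_5 = 3.3750, f(x_5) = 0.080706, coefficient = 4
x_6 = 3.7500, f(x_6) = 0.066390, coefficient = 1

I ≈ (0.375000/3) × 2.619548 = 0.327443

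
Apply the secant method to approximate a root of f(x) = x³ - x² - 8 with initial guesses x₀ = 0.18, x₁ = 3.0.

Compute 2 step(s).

f(x) = x³ - x² - 8
x₀ = 0.18, x₁ = 3.0

Secant formula: x_{n+1} = x_n - f(x_n)(x_n - x_{n-1})/(f(x_n) - f(x_{n-1}))

Iteration 1:
  f(0.180000) = -8.026568
  f(3.000000) = 10.000000
  x_2 = 3.000000 - 10.000000×(3.000000 - 0.180000)/(10.000000 - (-8.026568))
       = 1.435642
Iteration 2:
  f(3.000000) = 10.000000
  f(1.435642) = -7.102111
  x_3 = 1.435642 - (-7.102111)×(1.435642 - 3.000000)/(-7.102111 - 10.000000)
       = 2.085284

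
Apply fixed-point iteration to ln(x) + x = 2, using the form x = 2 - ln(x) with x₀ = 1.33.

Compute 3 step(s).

Equation: ln(x) + x = 2
Fixed-point form: x = 2 - ln(x)
x₀ = 1.33

x_1 = g(1.330000) = 1.714821
x_2 = g(1.714821) = 1.460691
x_3 = g(1.460691) = 1.621090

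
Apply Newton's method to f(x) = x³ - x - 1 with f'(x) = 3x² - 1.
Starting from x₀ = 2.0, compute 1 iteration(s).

f(x) = x³ - x - 1
f'(x) = 3x² - 1
x₀ = 2.0

Newton-Raphson formula: x_{n+1} = x_n - f(x_n)/f'(x_n)

Iteration 1:
  f(2.000000) = 5.000000
  f'(2.000000) = 11.000000
  x_1 = 2.000000 - 5.000000/11.000000 = 1.545455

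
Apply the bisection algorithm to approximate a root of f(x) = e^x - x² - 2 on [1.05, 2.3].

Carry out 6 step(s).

f(x) = e^x - x² - 2
Initial interval: [1.05, 2.3]

Iteration 1:
  c_1 = (1.050000 + 2.300000)/2 = 1.675000
  f(c_1) = f(1.675000) = 0.533170
  f(a) × f(c) < 0, new interval: [1.050000, 1.675000]
Iteration 2:
  c_2 = (1.050000 + 1.675000)/2 = 1.362500
  f(c_2) = f(1.362500) = 0.049540
  f(a) × f(c) < 0, new interval: [1.050000, 1.362500]
Iteration 3:
  c_3 = (1.050000 + 1.362500)/2 = 1.206250
  f(c_3) = f(1.206250) = -0.114106
  f(a) × f(c) ≥ 0, new interval: [1.206250, 1.362500]
Iteration 4:
  c_4 = (1.206250 + 1.362500)/2 = 1.284375
  f(c_4) = f(1.284375) = -0.037210
  f(a) × f(c) ≥ 0, new interval: [1.284375, 1.362500]
Iteration 5:
  c_5 = (1.284375 + 1.362500)/2 = 1.323437
  f(c_5) = f(1.323437) = 0.004825
  f(a) × f(c) < 0, new interval: [1.284375, 1.323437]
Iteration 6:
  c_6 = (1.284375 + 1.323437)/2 = 1.303906
  f(c_6) = f(1.303906) = -0.016514
  f(a) × f(c) ≥ 0, new interval: [1.303906, 1.323437]

After 6 iteration(s), the approximation is c_6 = 1.303906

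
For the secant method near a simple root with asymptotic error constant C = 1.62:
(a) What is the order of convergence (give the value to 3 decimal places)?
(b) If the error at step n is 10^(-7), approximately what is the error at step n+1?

(a) Secant method has superlinear convergence with order φ = (1+√5)/2 ≈ 1.618.
    This means |e_{n+1}| ≈ C|e_n|^1.618.

(b) With |e_n| = 10^(-7) and C = 1.62:
    |e_{n+1}| ≈ 1.62 × (10^(-7))^1.618 = 1.62 × 10^(-11.33)

(a) ≈ 1.618 (golden ratio); (b) |e_{n+1}| ≈ 7.643e-12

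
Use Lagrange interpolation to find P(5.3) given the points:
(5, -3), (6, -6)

Lagrange interpolation formula:
P(x) = Σ yᵢ × Lᵢ(x)
where Lᵢ(x) = Π_{j≠i} (x - xⱼ)/(xᵢ - xⱼ)

L_0(5.3) = (5.3 - 6)/(5 - 6) = 0.700000
L_1(5.3) = (5.3 - 5)/(6 - 5) = 0.300000

P(5.3) = (-3)×L_0(5.3) + (-6)×L_1(5.3)
P(5.3) = -3.900000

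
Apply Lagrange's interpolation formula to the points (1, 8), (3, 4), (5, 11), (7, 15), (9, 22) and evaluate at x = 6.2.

Lagrange interpolation formula:
P(x) = Σ yᵢ × Lᵢ(x)
where Lᵢ(x) = Π_{j≠i} (x - xⱼ)/(xᵢ - xⱼ)

L_0(6.2) = (6.2 - 3)/(1 - 3) × (6.2 - 5)/(1 - 5) × (6.2 - 7)/(1 - 7) × (6.2 - 9)/(1 - 9) = 0.022400
L_1(6.2) = (6.2 - 1)/(3 - 1) × (6.2 - 5)/(3 - 5) × (6.2 - 7)/(3 - 7) × (6.2 - 9)/(3 - 9) = -0.145600
L_2(6.2) = (6.2 - 1)/(5 - 1) × (6.2 - 3)/(5 - 3) × (6.2 - 7)/(5 - 7) × (6.2 - 9)/(5 - 9) = 0.582400
L_3(6.2) = (6.2 - 1)/(7 - 1) × (6.2 - 3)/(7 - 3) × (6.2 - 5)/(7 - 5) × (6.2 - 9)/(7 - 9) = 0.582400
L_4(6.2) = (6.2 - 1)/(9 - 1) × (6.2 - 3)/(9 - 3) × (6.2 - 5)/(9 - 5) × (6.2 - 7)/(9 - 7) = -0.041600

P(6.2) = 8×L_0(6.2) + 4×L_1(6.2) + 11×L_2(6.2) + 15×L_3(6.2) + 22×L_4(6.2)
P(6.2) = 13.824000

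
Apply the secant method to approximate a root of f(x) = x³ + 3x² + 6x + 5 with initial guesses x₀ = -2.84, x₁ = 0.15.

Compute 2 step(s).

f(x) = x³ + 3x² + 6x + 5
x₀ = -2.84, x₁ = 0.15

Secant formula: x_{n+1} = x_n - f(x_n)(x_n - x_{n-1})/(f(x_n) - f(x_{n-1}))

Iteration 1:
  f(-2.840000) = -10.749504
  f(0.150000) = 5.970875
  x_2 = 0.150000 - 5.970875×(0.150000 - (-2.840000))/(5.970875 - (-10.749504))
       = -0.917734
Iteration 2:
  f(0.150000) = 5.970875
  f(-0.917734) = 1.247355
  x_3 = -0.917734 - 1.247355×(-0.917734 - 0.150000)/(1.247355 - 5.970875)
       = -1.199694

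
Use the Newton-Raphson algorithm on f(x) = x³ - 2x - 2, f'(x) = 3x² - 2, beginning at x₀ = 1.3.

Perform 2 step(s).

f(x) = x³ - 2x - 2
f'(x) = 3x² - 2
x₀ = 1.3

Newton-Raphson formula: x_{n+1} = x_n - f(x_n)/f'(x_n)

Iteration 1:
  f(1.300000) = -2.403000
  f'(1.300000) = 3.070000
  x_1 = 1.300000 - (-2.403000)/3.070000 = 2.082736
Iteration 2:
  f(2.082736) = 2.869000
  f'(2.082736) = 11.013370
  x_2 = 2.082736 - 2.869000/11.013370 = 1.822235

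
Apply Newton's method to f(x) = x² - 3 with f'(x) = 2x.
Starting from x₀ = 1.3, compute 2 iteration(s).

f(x) = x² - 3
f'(x) = 2x
x₀ = 1.3

Newton-Raphson formula: x_{n+1} = x_n - f(x_n)/f'(x_n)

Iteration 1:
  f(1.300000) = -1.310000
  f'(1.300000) = 2.600000
  x_1 = 1.300000 - (-1.310000)/2.600000 = 1.803846
Iteration 2:
  f(1.803846) = 0.253861
  f'(1.803846) = 3.607692
  x_2 = 1.803846 - 0.253861/3.607692 = 1.733480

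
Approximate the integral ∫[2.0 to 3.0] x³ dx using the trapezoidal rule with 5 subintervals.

f(x) = x³
a = 2.0, b = 3.0, n = 5
h = (b - a)/n = 0.200000

Trapezoidal rule: (h/2)[f(x₀) + 2f(x₁) + 2f(x₂) + ... + f(xₙ)]

x_0 = 2.0000, f(x_0) = 8.000000, coefficient = 1
x_1 = 2.2000, f(x_1) = 10.648000, coefficient = 2
x_2 = 2.4000, f(x_2) = 13.824000, coefficient = 2
x_3 = 2.6000, f(x_3) = 17.576000, coefficient = 2
x_4 = 2.8000, f(x_4) = 21.952000, coefficient = 2
x_5 = 3.0000, f(x_5) = 27.000000, coefficient = 1

I ≈ (0.200000/2) × 163.000000 = 16.300000
Exact value: 16.250000
Error: 0.050000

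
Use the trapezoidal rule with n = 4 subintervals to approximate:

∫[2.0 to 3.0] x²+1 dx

f(x) = x²+1
a = 2.0, b = 3.0, n = 4
h = (b - a)/n = 0.250000

Trapezoidal rule: (h/2)[f(x₀) + 2f(x₁) + 2f(x₂) + ... + f(xₙ)]

x_0 = 2.0000, f(x_0) = 5.000000, coefficient = 1
x_1 = 2.2500, f(x_1) = 6.062500, coefficient = 2
x_2 = 2.5000, f(x_2) = 7.250000, coefficient = 2
x_3 = 2.7500, f(x_3) = 8.562500, coefficient = 2
x_4 = 3.0000, f(x_4) = 10.000000, coefficient = 1

I ≈ (0.250000/2) × 58.750000 = 7.343750
Exact value: 7.333333
Error: 0.010417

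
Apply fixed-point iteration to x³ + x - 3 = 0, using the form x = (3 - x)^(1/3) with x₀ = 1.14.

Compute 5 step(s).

Equation: x³ + x - 3 = 0
Fixed-point form: x = (3 - x)^(1/3)
x₀ = 1.14

x_1 = g(1.140000) = 1.229809
x_2 = g(1.229809) = 1.209688
x_3 = g(1.209688) = 1.214254
x_4 = g(1.214254) = 1.213221
x_5 = g(1.213221) = 1.213455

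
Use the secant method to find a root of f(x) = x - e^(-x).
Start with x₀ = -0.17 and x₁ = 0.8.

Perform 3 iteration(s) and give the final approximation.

f(x) = x - e^(-x)
x₀ = -0.17, x₁ = 0.8

Secant formula: x_{n+1} = x_n - f(x_n)(x_n - x_{n-1})/(f(x_n) - f(x_{n-1}))

Iteration 1:
  f(-0.170000) = -1.355305
  f(0.800000) = 0.350671
  x_2 = 0.800000 - 0.350671×(0.800000 - (-0.170000))/(0.350671 - (-1.355305))
       = 0.600612
Iteration 2:
  f(0.800000) = 0.350671
  f(0.600612) = 0.052136
  x_3 = 0.600612 - 0.052136×(0.600612 - 0.800000)/(0.052136 - 0.350671)
       = 0.565791
Iteration 3:
  f(0.600612) = 0.052136
  f(0.565791) = -0.002120
  x_4 = 0.565791 - (-0.002120)×(0.565791 - 0.600612)/(-0.002120 - 0.052136)
       = 0.567151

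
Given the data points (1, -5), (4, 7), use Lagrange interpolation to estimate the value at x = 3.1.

Lagrange interpolation formula:
P(x) = Σ yᵢ × Lᵢ(x)
where Lᵢ(x) = Π_{j≠i} (x - xⱼ)/(xᵢ - xⱼ)

L_0(3.1) = (3.1 - 4)/(1 - 4) = 0.300000
L_1(3.1) = (3.1 - 1)/(4 - 1) = 0.700000

P(3.1) = (-5)×L_0(3.1) + 7×L_1(3.1)
P(3.1) = 3.400000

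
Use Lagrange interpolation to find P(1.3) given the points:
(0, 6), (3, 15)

Lagrange interpolation formula:
P(x) = Σ yᵢ × Lᵢ(x)
where Lᵢ(x) = Π_{j≠i} (x - xⱼ)/(xᵢ - xⱼ)

L_0(1.3) = (1.3 - 3)/(0 - 3) = 0.566667
L_1(1.3) = (1.3 - 0)/(3 - 0) = 0.433333

P(1.3) = 6×L_0(1.3) + 15×L_1(1.3)
P(1.3) = 9.900000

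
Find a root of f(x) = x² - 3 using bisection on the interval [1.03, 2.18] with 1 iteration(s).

f(x) = x² - 3
Initial interval: [1.03, 2.18]

Iteration 1:
  c_1 = (1.030000 + 2.180000)/2 = 1.605000
  f(c_1) = f(1.605000) = -0.423975
  f(a) × f(c) ≥ 0, new interval: [1.605000, 2.180000]

After 1 iteration(s), the approximation is c_1 = 1.605000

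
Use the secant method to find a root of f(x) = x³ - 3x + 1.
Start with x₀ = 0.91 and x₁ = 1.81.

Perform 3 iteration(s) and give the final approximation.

f(x) = x³ - 3x + 1
x₀ = 0.91, x₁ = 1.81

Secant formula: x_{n+1} = x_n - f(x_n)(x_n - x_{n-1})/(f(x_n) - f(x_{n-1}))

Iteration 1:
  f(0.910000) = -0.976429
  f(1.810000) = 1.499741
  x_2 = 1.810000 - 1.499741×(1.810000 - 0.910000)/(1.499741 - (-0.976429))
       = 1.264897
Iteration 2:
  f(1.810000) = 1.499741
  f(1.264897) = -0.770900
  x_3 = 1.264897 - (-0.770900)×(1.264897 - 1.810000)/(-0.770900 - 1.499741)
       = 1.449964
Iteration 3:
  f(1.264897) = -0.770900
  f(1.449964) = -0.301494
  x_4 = 1.449964 - (-0.301494)×(1.449964 - 1.264897)/(-0.301494 - (-0.770900))
       = 1.568830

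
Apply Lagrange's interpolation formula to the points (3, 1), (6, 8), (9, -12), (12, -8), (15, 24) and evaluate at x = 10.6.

Lagrange interpolation formula:
P(x) = Σ yᵢ × Lᵢ(x)
where Lᵢ(x) = Π_{j≠i} (x - xⱼ)/(xᵢ - xⱼ)

L_0(10.6) = (10.6 - 6)/(3 - 6) × (10.6 - 9)/(3 - 9) × (10.6 - 12)/(3 - 12) × (10.6 - 15)/(3 - 15) = 0.023322
L_1(10.6) = (10.6 - 3)/(6 - 3) × (10.6 - 9)/(6 - 9) × (10.6 - 12)/(6 - 12) × (10.6 - 15)/(6 - 15) = -0.154127
L_2(10.6) = (10.6 - 3)/(9 - 3) × (10.6 - 6)/(9 - 6) × (10.6 - 12)/(9 - 12) × (10.6 - 15)/(9 - 15) = 0.664672
L_3(10.6) = (10.6 - 3)/(12 - 3) × (10.6 - 6)/(12 - 6) × (10.6 - 9)/(12 - 9) × (10.6 - 15)/(12 - 15) = 0.506416
L_4(10.6) = (10.6 - 3)/(15 - 3) × (10.6 - 6)/(15 - 6) × (10.6 - 9)/(15 - 9) × (10.6 - 12)/(15 - 12) = -0.040283

P(10.6) = 1×L_0(10.6) + 8×L_1(10.6) + (-12)×L_2(10.6) + (-8)×L_3(10.6) + 24×L_4(10.6)
P(10.6) = -14.203878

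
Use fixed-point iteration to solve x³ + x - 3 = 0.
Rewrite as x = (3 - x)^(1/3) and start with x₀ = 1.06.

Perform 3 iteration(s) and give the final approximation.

Equation: x³ + x - 3 = 0
Fixed-point form: x = (3 - x)^(1/3)
x₀ = 1.06

x_1 = g(1.060000) = 1.247194
x_2 = g(1.247194) = 1.205715
x_3 = g(1.205715) = 1.215152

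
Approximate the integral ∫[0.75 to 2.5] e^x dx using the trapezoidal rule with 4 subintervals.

f(x) = e^x
a = 0.75, b = 2.5, n = 4
h = (b - a)/n = 0.437500

Trapezoidal rule: (h/2)[f(x₀) + 2f(x₁) + 2f(x₂) + ... + f(xₙ)]

x_0 = 0.7500, f(x_0) = 2.117000, coefficient = 1
x_1 = 1.1875, f(x_1) = 3.278874, coefficient = 2
x_2 = 1.6250, f(x_2) = 5.078419, coefficient = 2
x_3 = 2.0625, f(x_3) = 7.865609, coefficient = 2
x_4 = 2.5000, f(x_4) = 12.182494, coefficient = 1

I ≈ (0.437500/2) × 46.745298 = 10.225534
Exact value: 10.065494
Error: 0.160040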